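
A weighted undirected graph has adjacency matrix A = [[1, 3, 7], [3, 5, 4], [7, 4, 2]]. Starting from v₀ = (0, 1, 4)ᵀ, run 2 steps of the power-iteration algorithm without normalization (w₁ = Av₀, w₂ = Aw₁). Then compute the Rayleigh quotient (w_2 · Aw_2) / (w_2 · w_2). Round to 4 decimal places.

w1 = Av₀ = (1·0 + 3·1 + 7·4; 3·0 + 5·1 + 4·4; 7·0 + 4·1 + 2·4) = (31, 21, 12)
w2 = Aw1 = (1·31 + 3·21 + 7·12; 3·31 + 5·21 + 4·12; 7·31 + 4·21 + 2·12) = (178, 246, 325)
Aw2 = (3191, 3064, 2880)
w2·Aw2 = 178·3191 + 246·3064 + 325·2880 = 2257742; w2·w2 = 178·178 + 246·246 + 325·325 = 197825
λ ≈ 2257742/197825 = 11.4128

λ ≈ 11.4128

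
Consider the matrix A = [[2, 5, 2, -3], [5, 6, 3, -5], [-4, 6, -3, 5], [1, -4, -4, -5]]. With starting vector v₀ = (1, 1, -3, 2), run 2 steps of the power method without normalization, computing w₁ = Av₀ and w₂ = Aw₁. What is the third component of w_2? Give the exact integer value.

-96

w1 = Av₀ = (2·1 + 5·1 + 2·(-3) + (-3)·2; 5·1 + 6·1 + 3·(-3) + (-5)·2; (-4)·1 + 6·1 + (-3)·(-3) + 5·2; 1·1 + (-4)·1 + (-4)·(-3) + (-5)·2) = (-5, -8, 21, -1)
w2 = Aw1 = (2·(-5) + 5·(-8) + 2·21 + (-3)·(-1); 5·(-5) + 6·(-8) + 3·21 + (-5)·(-1); (-4)·(-5) + 6·(-8) + (-3)·21 + 5·(-1); 1·(-5) + (-4)·(-8) + (-4)·21 + (-5)·(-1)) = (-5, -5, -96, -52)
The requested component of w2 is -96.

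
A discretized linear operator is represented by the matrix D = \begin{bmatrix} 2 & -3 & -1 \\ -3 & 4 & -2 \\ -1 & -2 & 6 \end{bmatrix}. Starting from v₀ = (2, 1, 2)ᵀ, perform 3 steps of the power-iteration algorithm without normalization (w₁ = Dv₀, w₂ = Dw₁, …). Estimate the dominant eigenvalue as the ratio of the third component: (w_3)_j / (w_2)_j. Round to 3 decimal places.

w1 = Dv₀ = (2·2 + (-3)·1 + (-1)·2; (-3)·2 + 4·1 + (-2)·2; (-1)·2 + (-2)·1 + 6·2) = (-1, -6, 8)
w2 = Dw1 = (2·(-1) + (-3)·(-6) + (-1)·8; (-3)·(-1) + 4·(-6) + (-2)·8; (-1)·(-1) + (-2)·(-6) + 6·8) = (8, -37, 61)
w3 = Dw2 = (66, -294, 432)
Ratio at component: 432 / 61 = 7.082

λ ≈ 7.082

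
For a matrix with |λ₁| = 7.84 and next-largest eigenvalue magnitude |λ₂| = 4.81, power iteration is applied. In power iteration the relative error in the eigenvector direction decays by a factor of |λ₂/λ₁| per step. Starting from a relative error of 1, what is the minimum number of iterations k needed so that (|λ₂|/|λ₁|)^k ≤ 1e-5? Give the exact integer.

24

|λ₂/λ₁| = 4.81/7.84 = 0.61352
Need k ≥ ln(1e-5) / ln(0.61352) = -11.5129 / -0.4885 ≈ 23.566
Smallest integer k satisfying the bound: 24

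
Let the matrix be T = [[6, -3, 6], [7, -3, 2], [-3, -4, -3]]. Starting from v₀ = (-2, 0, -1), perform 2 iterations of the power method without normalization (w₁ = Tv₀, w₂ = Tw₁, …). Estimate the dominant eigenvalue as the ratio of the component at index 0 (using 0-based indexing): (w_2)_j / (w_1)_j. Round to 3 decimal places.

λ ≈ 0.333

w1 = Tv₀ = (6·(-2) + (-3)·0 + 6·(-1); 7·(-2) + (-3)·0 + 2·(-1); (-3)·(-2) + (-4)·0 + (-3)·(-1)) = (-18, -16, 9)
w2 = Tw1 = (6·(-18) + (-3)·(-16) + 6·9; 7·(-18) + (-3)·(-16) + 2·9; (-3)·(-18) + (-4)·(-16) + (-3)·9) = (-6, -60, 91)
Ratio at component: -6 / -18 = 0.333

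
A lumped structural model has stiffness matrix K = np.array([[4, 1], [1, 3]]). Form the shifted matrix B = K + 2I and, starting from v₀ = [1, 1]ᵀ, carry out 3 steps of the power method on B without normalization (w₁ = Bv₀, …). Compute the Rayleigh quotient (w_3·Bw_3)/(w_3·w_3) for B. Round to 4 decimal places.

B = K + 2I has rows (6, 1); (1, 5)
w1 = Bv₀ = (7, 6)
w2 = Bw1 = (48, 37)
w3 = Bw2 = (325, 233)
Bw3 = (2183, 1490)
w3·Bw3 = 1056645; w3·w3 = 159914; μ ≈ 1056645/159914 = 6.6076

6.6076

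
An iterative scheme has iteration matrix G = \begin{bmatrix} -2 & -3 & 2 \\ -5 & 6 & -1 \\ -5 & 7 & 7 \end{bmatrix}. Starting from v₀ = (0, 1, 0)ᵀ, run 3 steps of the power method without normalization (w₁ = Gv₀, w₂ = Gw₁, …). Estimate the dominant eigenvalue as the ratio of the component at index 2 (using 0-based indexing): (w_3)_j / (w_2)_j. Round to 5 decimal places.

w1 = Gv₀ = ((-2)·0 + (-3)·1 + 2·0; (-5)·0 + 6·1 + (-1)·0; (-5)·0 + 7·1 + 7·0) = (-3, 6, 7)
w2 = Gw1 = ((-2)·(-3) + (-3)·6 + 2·7; (-5)·(-3) + 6·6 + (-1)·7; (-5)·(-3) + 7·6 + 7·7) = (2, 44, 106)
w3 = Gw2 = (76, 148, 1040)
Ratio at component: 1040 / 106 = 9.81132

λ ≈ 9.81132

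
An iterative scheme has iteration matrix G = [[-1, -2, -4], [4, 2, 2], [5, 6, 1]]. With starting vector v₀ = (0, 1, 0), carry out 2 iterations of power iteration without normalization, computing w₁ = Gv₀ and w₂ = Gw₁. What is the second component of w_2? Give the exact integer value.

8

w1 = Gv₀ = (-2, 2, 6)
w2 = Gw1 = (-26, 8, 8)
The requested component of w2 is 8.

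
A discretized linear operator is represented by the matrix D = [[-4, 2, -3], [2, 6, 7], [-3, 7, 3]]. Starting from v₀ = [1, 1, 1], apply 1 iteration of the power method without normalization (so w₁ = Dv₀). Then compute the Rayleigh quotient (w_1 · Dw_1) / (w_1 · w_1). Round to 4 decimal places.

w1 = Dv₀ = (-5, 15, 7)
Dw1 = (29, 129, 141)
w1·Dw1 = (-5)·29 + 15·129 + 7·141 = 2777; w1·w1 = (-5)·(-5) + 15·15 + 7·7 = 299
λ ≈ 2777/299 = 9.2876

λ ≈ 9.2876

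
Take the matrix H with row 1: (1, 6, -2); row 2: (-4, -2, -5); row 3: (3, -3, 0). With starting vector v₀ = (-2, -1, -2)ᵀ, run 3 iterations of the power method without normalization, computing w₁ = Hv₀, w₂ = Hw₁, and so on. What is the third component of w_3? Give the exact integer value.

w1 = Hv₀ = (-4, 20, -3)
w2 = Hw1 = (122, -9, -72)
w3 = Hw2 = (212, -110, 393)
The requested component of w3 is 393.

393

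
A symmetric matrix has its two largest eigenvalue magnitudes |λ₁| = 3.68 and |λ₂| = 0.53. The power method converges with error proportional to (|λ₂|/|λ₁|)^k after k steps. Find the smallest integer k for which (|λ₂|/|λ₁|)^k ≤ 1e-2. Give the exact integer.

|λ₂/λ₁| = 0.53/3.68 = 0.14402
Need k ≥ ln(1e-2) / ln(0.14402) = -4.6052 / -1.9378 ≈ 2.377
Smallest integer k satisfying the bound: 3

3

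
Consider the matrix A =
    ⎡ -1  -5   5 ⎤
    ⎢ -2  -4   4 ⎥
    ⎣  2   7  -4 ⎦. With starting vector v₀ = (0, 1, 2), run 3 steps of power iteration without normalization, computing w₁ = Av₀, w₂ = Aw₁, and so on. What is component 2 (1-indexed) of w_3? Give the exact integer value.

w1 = Av₀ = ((-1)·0 + (-5)·1 + 5·2; (-2)·0 + (-4)·1 + 4·2; 2·0 + 7·1 + (-4)·2) = (5, 4, -1)
w2 = Aw1 = ((-1)·5 + (-5)·4 + 5·(-1); (-2)·5 + (-4)·4 + 4·(-1); 2·5 + 7·4 + (-4)·(-1)) = (-30, -30, 42)
w3 = Aw2 = (390, 348, -438)
The requested component of w3 is 348.

348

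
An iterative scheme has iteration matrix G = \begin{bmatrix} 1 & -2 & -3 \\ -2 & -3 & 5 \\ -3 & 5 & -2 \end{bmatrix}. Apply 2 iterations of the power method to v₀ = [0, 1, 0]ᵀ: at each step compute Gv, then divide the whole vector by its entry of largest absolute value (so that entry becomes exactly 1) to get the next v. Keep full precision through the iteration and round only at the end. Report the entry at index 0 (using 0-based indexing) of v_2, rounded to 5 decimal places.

-0.28947

Gv0 = (-2.000000, -3.000000, 5.000000); divide by 5.000000 → v1 = (-0.400000, -0.600000, 1.000000)
Gv1 = (-2.200000, 7.600000, -3.800000); divide by 7.600000 → v2 = (-0.289474, 1.000000, -0.500000)
Requested entry of v2: -11/38 = -0.28947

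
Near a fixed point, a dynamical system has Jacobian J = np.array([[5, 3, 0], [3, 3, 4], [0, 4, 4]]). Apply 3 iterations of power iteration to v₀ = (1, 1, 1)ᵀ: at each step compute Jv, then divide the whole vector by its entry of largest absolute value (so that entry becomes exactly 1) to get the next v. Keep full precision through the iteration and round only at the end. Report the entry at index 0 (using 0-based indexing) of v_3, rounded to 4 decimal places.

Jv0 = (8.00000, 10.00000, 8.00000); divide by 10.00000 → v1 = (0.80000, 1.00000, 0.80000)
Jv1 = (7.00000, 8.60000, 7.20000); divide by 8.60000 → v2 = (0.81395, 1.00000, 0.83721)
Jv2 = (7.06977, 8.79070, 7.34884); divide by 8.79070 → v3 = (0.80423, 1.00000, 0.83598)
Requested entry of v3: 608/756 = 0.8042

0.8042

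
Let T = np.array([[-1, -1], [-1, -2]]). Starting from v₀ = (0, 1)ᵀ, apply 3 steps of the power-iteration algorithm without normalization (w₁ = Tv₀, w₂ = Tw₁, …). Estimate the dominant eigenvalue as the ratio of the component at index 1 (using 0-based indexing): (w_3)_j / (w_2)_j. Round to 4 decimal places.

w1 = Tv₀ = (-1, -2)
w2 = Tw1 = (3, 5)
w3 = Tw2 = (-8, -13)
Ratio at component: -13 / 5 = -2.6000

λ ≈ -2.6000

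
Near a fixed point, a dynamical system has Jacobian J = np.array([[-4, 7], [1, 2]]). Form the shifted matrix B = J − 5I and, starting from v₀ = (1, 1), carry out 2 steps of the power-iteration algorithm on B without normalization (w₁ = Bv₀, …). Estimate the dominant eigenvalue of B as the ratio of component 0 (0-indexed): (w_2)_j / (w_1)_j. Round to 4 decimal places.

μ ≈ -2.0000

B = J − 5I has rows (-9, 7); (1, -3)
w1 = Bv₀ = (-2, -2)
w2 = Bw1 = (4, 4)
Ratio: 4/-2 = -2.0000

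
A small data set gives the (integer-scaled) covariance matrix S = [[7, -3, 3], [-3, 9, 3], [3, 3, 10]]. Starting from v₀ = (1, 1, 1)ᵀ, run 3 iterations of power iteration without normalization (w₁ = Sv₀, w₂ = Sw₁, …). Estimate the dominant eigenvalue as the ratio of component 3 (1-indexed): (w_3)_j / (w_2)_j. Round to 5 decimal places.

12.56731

w1 = Sv₀ = (7·1 + (-3)·1 + 3·1; (-3)·1 + 9·1 + 3·1; 3·1 + 3·1 + 10·1) = (7, 9, 16)
w2 = Sw1 = (7·7 + (-3)·9 + 3·16; (-3)·7 + 9·9 + 3·16; 3·7 + 3·9 + 10·16) = (70, 108, 208)
w3 = Sw2 = (790, 1386, 2614)
Ratio at component: 2614 / 208 = 12.56731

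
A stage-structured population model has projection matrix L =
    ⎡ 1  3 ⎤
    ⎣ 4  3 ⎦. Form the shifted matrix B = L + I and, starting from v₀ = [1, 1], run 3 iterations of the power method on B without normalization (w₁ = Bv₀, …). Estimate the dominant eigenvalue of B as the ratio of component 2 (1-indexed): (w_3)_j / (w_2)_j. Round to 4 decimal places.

B = L + I has rows (2, 3); (4, 4)
w1 = Bv₀ = (5, 8)
w2 = Bw1 = (34, 52)
w3 = Bw2 = (224, 344)
Ratio: 344/52 = 6.6154

μ ≈ 6.6154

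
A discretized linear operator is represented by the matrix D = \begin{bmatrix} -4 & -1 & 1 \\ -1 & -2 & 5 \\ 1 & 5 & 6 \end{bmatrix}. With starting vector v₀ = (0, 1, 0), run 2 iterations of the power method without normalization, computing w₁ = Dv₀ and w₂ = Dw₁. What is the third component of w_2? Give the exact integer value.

w1 = Dv₀ = ((-4)·0 + (-1)·1 + 1·0; (-1)·0 + (-2)·1 + 5·0; 1·0 + 5·1 + 6·0) = (-1, -2, 5)
w2 = Dw1 = ((-4)·(-1) + (-1)·(-2) + 1·5; (-1)·(-1) + (-2)·(-2) + 5·5; 1·(-1) + 5·(-2) + 6·5) = (11, 30, 19)
The requested component of w2 is 19.

19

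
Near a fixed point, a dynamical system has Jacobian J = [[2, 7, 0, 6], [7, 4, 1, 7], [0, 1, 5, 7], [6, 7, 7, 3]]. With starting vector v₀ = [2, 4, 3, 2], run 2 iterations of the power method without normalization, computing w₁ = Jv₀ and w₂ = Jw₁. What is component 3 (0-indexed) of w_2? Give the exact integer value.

w1 = Jv₀ = (2·2 + 7·4 + 0·3 + 6·2; 7·2 + 4·4 + 1·3 + 7·2; 0·2 + 1·4 + 5·3 + 7·2; 6·2 + 7·4 + 7·3 + 3·2) = (44, 47, 33, 67)
w2 = Jw1 = (2·44 + 7·47 + 0·33 + 6·67; 7·44 + 4·47 + 1·33 + 7·67; 0·44 + 1·47 + 5·33 + 7·67; 6·44 + 7·47 + 7·33 + 3·67) = (819, 998, 681, 1025)
The requested component of w2 is 1025.

1025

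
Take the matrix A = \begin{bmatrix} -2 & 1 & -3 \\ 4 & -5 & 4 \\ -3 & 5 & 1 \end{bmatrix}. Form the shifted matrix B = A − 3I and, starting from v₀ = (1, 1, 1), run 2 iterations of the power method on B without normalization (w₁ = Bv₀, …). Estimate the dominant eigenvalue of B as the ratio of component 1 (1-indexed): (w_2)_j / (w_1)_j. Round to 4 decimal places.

B = A − 3I has rows (-5, 1, -3); (4, -8, 4); (-3, 5, -2)
w1 = Bv₀ = ((-5)·1 + 1·1 + (-3)·1; 4·1 + (-8)·1 + 4·1; (-3)·1 + 5·1 + (-2)·1) = (-7, 0, 0)
w2 = Bw1 = ((-5)·(-7) + 1·0 + (-3)·0; 4·(-7) + (-8)·0 + 4·0; (-3)·(-7) + 5·0 + (-2)·0) = (35, -28, 21)
Ratio: 35/-7 = -5.0000

-5.0000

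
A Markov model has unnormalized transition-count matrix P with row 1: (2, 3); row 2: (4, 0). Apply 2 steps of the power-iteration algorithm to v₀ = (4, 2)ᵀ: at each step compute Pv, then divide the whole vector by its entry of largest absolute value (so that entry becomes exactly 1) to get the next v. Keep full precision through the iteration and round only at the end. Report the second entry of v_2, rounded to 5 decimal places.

Pv0 = (14.000000, 16.000000); divide by 16.000000 → v1 = (0.875000, 1.000000)
Pv1 = (4.750000, 3.500000); divide by 4.750000 → v2 = (1.000000, 0.736842)
Requested entry of v2: 56/76 = 0.73684

0.73684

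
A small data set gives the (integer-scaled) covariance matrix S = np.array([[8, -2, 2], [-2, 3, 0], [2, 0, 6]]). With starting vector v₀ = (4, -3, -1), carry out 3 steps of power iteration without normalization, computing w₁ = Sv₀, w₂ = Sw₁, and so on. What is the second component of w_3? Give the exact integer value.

-1021

w1 = Sv₀ = (36, -17, 2)
w2 = Sw1 = (326, -123, 84)
w3 = Sw2 = (3022, -1021, 1156)
The requested component of w3 is -1021.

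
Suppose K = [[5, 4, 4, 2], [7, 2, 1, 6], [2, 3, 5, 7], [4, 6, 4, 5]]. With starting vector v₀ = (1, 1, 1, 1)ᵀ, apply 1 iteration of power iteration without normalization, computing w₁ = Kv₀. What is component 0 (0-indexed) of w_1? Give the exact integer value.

15

w1 = Kv₀ = (15, 16, 17, 19)
The requested component of w1 is 15.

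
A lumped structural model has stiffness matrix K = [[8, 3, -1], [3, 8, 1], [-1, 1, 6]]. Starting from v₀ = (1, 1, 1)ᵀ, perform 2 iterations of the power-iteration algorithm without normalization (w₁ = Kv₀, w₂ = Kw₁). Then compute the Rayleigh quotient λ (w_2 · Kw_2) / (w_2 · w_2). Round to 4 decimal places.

w1 = Kv₀ = (10, 12, 6)
w2 = Kw1 = (110, 132, 38)
Kw2 = (1238, 1424, 250)
w2·Kw2 = 110·1238 + 132·1424 + 38·250 = 333648; w2·w2 = 110·110 + 132·132 + 38·38 = 30968
λ ≈ 333648/30968 = 10.7740

10.7740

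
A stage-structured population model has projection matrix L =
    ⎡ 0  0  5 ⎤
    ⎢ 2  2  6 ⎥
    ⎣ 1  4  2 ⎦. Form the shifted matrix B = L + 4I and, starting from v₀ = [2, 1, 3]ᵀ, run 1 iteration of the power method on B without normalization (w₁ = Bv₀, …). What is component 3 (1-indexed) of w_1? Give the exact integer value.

B = L + 4I has rows (4, 0, 5); (2, 6, 6); (1, 4, 6)
w1 = Bv₀ = (4·2 + 0·1 + 5·3; 2·2 + 6·1 + 6·3; 1·2 + 4·1 + 6·3) = (23, 28, 24)
Requested component of w1: 24

24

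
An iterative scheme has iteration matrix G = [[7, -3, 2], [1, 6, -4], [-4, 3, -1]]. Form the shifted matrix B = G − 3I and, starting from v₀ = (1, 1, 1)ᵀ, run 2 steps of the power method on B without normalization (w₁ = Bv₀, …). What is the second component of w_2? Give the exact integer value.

23

B = G − 3I has rows (4, -3, 2); (1, 3, -4); (-4, 3, -4)
w1 = Bv₀ = (3, 0, -5)
w2 = Bw1 = (2, 23, 8)
Requested component of w2: 23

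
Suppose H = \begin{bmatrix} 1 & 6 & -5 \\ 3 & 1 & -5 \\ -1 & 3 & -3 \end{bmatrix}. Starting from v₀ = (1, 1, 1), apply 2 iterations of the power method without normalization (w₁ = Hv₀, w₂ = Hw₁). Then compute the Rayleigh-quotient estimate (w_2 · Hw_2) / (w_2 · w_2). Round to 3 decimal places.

w1 = Hv₀ = (1·1 + 6·1 + (-5)·1; 3·1 + 1·1 + (-5)·1; (-1)·1 + 3·1 + (-3)·1) = (2, -1, -1)
w2 = Hw1 = (1·2 + 6·(-1) + (-5)·(-1); 3·2 + 1·(-1) + (-5)·(-1); (-1)·2 + 3·(-1) + (-3)·(-1)) = (1, 10, -2)
Hw2 = (71, 23, 35)
w2·Hw2 = 1·71 + 10·23 + (-2)·35 = 231; w2·w2 = 1·1 + 10·10 + (-2)·(-2) = 105
λ ≈ 231/105 = 2.200

2.200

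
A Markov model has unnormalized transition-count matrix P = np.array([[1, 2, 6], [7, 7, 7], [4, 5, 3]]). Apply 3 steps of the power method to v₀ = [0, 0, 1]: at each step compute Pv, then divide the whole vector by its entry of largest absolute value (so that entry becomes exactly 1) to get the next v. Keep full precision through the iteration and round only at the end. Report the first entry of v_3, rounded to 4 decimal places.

Pv0 = (6.00000, 7.00000, 3.00000); divide by 7.00000 → v1 = (0.85714, 1.00000, 0.42857)
Pv1 = (5.42857, 16.00000, 9.71429); divide by 16.00000 → v2 = (0.33929, 1.00000, 0.60714)
Pv2 = (5.98214, 13.62500, 8.17857); divide by 13.62500 → v3 = (0.43906, 1.00000, 0.60026)
Requested entry of v3: 670/1526 = 0.4391

0.4391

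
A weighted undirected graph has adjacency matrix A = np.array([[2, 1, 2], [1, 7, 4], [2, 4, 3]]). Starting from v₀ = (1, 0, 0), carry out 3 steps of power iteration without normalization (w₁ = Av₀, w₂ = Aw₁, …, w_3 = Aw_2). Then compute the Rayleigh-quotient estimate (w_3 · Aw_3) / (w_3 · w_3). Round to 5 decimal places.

λ ≈ 9.92341

w1 = Av₀ = (2, 1, 2)
w2 = Aw1 = (9, 17, 14)
w3 = Aw2 = (63, 184, 128)
Aw3 = (566, 1863, 1246)
w3·Aw3 = 63·566 + 184·1863 + 128·1246 = 537938; w3·w3 = 63·63 + 184·184 + 128·128 = 54209
λ ≈ 537938/54209 = 9.92341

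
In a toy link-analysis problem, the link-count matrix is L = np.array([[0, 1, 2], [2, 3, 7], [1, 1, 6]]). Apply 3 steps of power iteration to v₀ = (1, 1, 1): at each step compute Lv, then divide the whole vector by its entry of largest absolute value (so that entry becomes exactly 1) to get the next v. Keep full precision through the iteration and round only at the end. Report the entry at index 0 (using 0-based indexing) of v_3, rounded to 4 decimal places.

0.2832

Lv0 = (3.00000, 12.00000, 8.00000); divide by 12.00000 → v1 = (0.25000, 1.00000, 0.66667)
Lv1 = (2.33333, 8.16667, 5.25000); divide by 8.16667 → v2 = (0.28571, 1.00000, 0.64286)
Lv2 = (2.28571, 8.07143, 5.14286); divide by 8.07143 → v3 = (0.28319, 1.00000, 0.63717)
Requested entry of v3: 224/791 = 0.2832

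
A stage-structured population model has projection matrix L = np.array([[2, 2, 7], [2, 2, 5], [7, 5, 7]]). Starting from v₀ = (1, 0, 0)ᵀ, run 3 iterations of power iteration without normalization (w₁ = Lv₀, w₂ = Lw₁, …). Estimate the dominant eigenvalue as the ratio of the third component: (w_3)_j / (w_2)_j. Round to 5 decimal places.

λ ≈ 15.41096

w1 = Lv₀ = (2, 2, 7)
w2 = Lw1 = (57, 43, 73)
w3 = Lw2 = (711, 565, 1125)
Ratio at component: 1125 / 73 = 15.41096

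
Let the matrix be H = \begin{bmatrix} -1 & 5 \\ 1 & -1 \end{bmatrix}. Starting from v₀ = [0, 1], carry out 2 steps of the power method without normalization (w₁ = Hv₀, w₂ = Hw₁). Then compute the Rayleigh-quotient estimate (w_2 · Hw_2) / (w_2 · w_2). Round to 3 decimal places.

-3.647

w1 = Hv₀ = (5, -1)
w2 = Hw1 = (-10, 6)
Hw2 = (40, -16)
w2·Hw2 = (-10)·40 + 6·(-16) = -496; w2·w2 = (-10)·(-10) + 6·6 = 136
λ ≈ -496/136 = -3.647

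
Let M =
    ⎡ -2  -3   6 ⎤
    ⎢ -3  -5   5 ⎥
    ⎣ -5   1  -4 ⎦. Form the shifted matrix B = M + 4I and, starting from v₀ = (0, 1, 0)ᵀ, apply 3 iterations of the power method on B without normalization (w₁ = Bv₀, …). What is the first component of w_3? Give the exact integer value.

45

B = M + 4I has rows (2, -3, 6); (-3, -1, 5); (-5, 1, 0)
w1 = Bv₀ = (2·0 + (-3)·1 + 6·0; (-3)·0 + (-1)·1 + 5·0; (-5)·0 + 1·1 + 0·0) = (-3, -1, 1)
w2 = Bw1 = (2·(-3) + (-3)·(-1) + 6·1; (-3)·(-3) + (-1)·(-1) + 5·1; (-5)·(-3) + 1·(-1) + 0·1) = (3, 15, 14)
w3 = Bw2 = (45, 46, 0)
Requested component of w3: 45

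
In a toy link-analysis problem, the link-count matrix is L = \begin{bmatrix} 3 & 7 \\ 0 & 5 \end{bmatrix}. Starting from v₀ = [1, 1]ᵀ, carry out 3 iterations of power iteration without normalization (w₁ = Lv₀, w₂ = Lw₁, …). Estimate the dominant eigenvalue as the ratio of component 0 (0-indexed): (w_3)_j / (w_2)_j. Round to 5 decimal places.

λ ≈ 5.69231

w1 = Lv₀ = (3·1 + 7·1; 0·1 + 5·1) = (10, 5)
w2 = Lw1 = (3·10 + 7·5; 0·10 + 5·5) = (65, 25)
w3 = Lw2 = (370, 125)
Ratio at component: 370 / 65 = 5.69231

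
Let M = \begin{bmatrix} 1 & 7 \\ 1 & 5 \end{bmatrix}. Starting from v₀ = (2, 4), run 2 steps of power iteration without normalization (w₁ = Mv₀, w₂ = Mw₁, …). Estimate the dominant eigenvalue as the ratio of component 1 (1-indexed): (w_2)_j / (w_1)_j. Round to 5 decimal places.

w1 = Mv₀ = (1·2 + 7·4; 1·2 + 5·4) = (30, 22)
w2 = Mw1 = (1·30 + 7·22; 1·30 + 5·22) = (184, 140)
Ratio at component: 184 / 30 = 6.13333

λ ≈ 6.13333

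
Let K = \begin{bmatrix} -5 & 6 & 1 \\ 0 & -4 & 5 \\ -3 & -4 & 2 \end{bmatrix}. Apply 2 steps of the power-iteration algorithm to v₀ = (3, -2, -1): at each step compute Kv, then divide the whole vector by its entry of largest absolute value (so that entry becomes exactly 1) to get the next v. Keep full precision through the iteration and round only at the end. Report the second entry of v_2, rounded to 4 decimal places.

-0.1742

Kv0 = (-28.00000, 3.00000, -3.00000); divide by -28.00000 → v1 = (1.00000, -0.10714, 0.10714)
Kv1 = (-5.53571, 0.96429, -2.35714); divide by -5.53571 → v2 = (1.00000, -0.17419, 0.42581)
Requested entry of v2: -27/155 = -0.1742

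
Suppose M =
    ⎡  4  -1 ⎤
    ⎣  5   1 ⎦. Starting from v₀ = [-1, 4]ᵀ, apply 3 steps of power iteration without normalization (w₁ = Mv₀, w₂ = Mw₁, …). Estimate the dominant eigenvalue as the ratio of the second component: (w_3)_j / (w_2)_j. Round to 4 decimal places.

w1 = Mv₀ = (-8, -1)
w2 = Mw1 = (-31, -41)
w3 = Mw2 = (-83, -196)
Ratio at component: -196 / -41 = 4.7805

4.7805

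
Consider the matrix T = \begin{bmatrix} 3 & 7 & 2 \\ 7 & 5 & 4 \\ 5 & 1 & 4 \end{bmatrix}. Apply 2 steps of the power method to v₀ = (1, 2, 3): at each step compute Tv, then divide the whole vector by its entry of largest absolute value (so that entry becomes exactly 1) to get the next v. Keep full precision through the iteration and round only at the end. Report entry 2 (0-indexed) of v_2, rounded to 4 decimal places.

Tv0 = (23.00000, 29.00000, 19.00000); divide by 29.00000 → v1 = (0.79310, 1.00000, 0.65517)
Tv1 = (10.68966, 13.17241, 7.58621); divide by 13.17241 → v2 = (0.81152, 1.00000, 0.57592)
Requested entry of v2: 220/382 = 0.5759

0.5759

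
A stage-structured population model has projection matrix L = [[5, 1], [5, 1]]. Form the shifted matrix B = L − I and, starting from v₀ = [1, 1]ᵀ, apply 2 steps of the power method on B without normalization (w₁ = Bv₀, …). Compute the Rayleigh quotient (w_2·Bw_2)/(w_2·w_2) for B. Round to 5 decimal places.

B = L − I has rows (4, 1); (5, 0)
w1 = Bv₀ = (5, 5)
w2 = Bw1 = (25, 25)
Bw2 = (125, 125)
w2·Bw2 = 6250; w2·w2 = 1250; μ ≈ 6250/1250 = 5.00000

μ ≈ 5.00000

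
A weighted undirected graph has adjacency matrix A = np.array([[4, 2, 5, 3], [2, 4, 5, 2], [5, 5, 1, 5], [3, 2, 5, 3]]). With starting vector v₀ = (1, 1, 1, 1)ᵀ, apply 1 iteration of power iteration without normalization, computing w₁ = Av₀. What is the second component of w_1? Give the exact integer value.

w1 = Av₀ = (14, 13, 16, 13)
The requested component of w1 is 13.

13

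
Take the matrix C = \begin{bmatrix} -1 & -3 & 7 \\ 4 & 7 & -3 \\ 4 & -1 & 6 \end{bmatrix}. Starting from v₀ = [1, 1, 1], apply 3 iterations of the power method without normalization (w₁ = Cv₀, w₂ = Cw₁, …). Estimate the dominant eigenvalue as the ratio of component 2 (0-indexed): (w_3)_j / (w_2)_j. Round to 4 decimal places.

w1 = Cv₀ = ((-1)·1 + (-3)·1 + 7·1; 4·1 + 7·1 + (-3)·1; 4·1 + (-1)·1 + 6·1) = (3, 8, 9)
w2 = Cw1 = ((-1)·3 + (-3)·8 + 7·9; 4·3 + 7·8 + (-3)·9; 4·3 + (-1)·8 + 6·9) = (36, 41, 58)
w3 = Cw2 = (247, 257, 451)
Ratio at component: 451 / 58 = 7.7759

λ ≈ 7.7759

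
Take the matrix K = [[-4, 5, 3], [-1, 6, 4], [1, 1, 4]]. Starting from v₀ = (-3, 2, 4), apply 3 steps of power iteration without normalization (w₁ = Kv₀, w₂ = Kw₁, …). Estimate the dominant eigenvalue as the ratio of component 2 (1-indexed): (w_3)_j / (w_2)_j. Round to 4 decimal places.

w1 = Kv₀ = ((-4)·(-3) + 5·2 + 3·4; (-1)·(-3) + 6·2 + 4·4; 1·(-3) + 1·2 + 4·4) = (34, 31, 15)
w2 = Kw1 = ((-4)·34 + 5·31 + 3·15; (-1)·34 + 6·31 + 4·15; 1·34 + 1·31 + 4·15) = (64, 212, 125)
w3 = Kw2 = (1179, 1708, 776)
Ratio at component: 1708 / 212 = 8.0566

8.0566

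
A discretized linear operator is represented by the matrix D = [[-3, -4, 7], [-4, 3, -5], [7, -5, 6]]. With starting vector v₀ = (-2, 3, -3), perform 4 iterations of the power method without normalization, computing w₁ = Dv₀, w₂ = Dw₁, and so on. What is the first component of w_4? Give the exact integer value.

-69060

w1 = Dv₀ = (-27, 32, -47)
w2 = Dw1 = (-376, 439, -631)
w3 = Dw2 = (-5045, 5976, -8613)
w4 = Dw3 = (-69060, 81173, -116873)
The requested component of w4 is -69060.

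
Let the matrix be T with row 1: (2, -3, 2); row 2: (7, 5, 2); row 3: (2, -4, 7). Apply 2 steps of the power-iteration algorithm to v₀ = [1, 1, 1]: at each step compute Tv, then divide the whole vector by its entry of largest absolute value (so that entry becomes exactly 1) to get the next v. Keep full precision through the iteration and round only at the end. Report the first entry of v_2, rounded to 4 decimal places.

Tv0 = (1.00000, 14.00000, 5.00000); divide by 14.00000 → v1 = (0.07143, 1.00000, 0.35714)
Tv1 = (-2.14286, 6.21429, -1.35714); divide by 6.21429 → v2 = (-0.34483, 1.00000, -0.21839)
Requested entry of v2: -30/87 = -0.3448

-0.3448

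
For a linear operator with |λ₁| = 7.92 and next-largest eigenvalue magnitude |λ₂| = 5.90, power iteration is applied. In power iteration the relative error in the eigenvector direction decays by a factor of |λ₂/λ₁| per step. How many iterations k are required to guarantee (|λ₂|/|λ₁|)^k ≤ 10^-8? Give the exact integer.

|λ₂/λ₁| = 5.90/7.92 = 0.74495
Need k ≥ ln(10^-8) / ln(0.74495) = -18.4207 / -0.2944 ≈ 62.562
Smallest integer k satisfying the bound: 63

63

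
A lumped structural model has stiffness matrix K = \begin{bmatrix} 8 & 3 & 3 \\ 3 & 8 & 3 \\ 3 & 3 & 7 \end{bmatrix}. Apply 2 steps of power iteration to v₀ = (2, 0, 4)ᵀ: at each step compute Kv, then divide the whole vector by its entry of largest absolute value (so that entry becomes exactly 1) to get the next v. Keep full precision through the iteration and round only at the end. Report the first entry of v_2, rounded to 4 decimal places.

1.0000

Kv0 = (28.00000, 18.00000, 34.00000); divide by 34.00000 → v1 = (0.82353, 0.52941, 1.00000)
Kv1 = (11.17647, 9.70588, 11.05882); divide by 11.17647 → v2 = (1.00000, 0.86842, 0.98947)
Requested entry of v2: 380/380 = 1.0000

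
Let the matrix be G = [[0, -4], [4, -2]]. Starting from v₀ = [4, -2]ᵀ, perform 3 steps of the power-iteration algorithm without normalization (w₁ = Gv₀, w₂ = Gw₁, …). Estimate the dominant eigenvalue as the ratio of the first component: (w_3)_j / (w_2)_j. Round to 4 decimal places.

λ ≈ -0.4000

w1 = Gv₀ = (0·4 + (-4)·(-2); 4·4 + (-2)·(-2)) = (8, 20)
w2 = Gw1 = (0·8 + (-4)·20; 4·8 + (-2)·20) = (-80, -8)
w3 = Gw2 = (32, -304)
Ratio at component: 32 / -80 = -0.4000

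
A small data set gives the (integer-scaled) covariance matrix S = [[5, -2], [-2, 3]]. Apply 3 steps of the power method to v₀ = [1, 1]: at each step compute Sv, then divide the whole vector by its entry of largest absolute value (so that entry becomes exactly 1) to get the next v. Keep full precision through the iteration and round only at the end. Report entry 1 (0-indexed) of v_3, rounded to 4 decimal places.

Sv0 = (3.00000, 1.00000); divide by 3.00000 → v1 = (1.00000, 0.33333)
Sv1 = (4.33333, -1.00000); divide by 4.33333 → v2 = (1.00000, -0.23077)
Sv2 = (5.46154, -2.69231); divide by 5.46154 → v3 = (1.00000, -0.49296)
Requested entry of v3: -35/71 = -0.4930

-0.4930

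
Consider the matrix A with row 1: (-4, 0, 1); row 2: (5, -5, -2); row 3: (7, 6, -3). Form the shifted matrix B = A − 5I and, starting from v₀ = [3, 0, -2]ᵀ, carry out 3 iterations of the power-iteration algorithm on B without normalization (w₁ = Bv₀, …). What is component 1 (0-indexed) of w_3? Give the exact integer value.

B = A − 5I has rows (-9, 0, 1); (5, -10, -2); (7, 6, -8)
w1 = Bv₀ = ((-9)·3 + 0·0 + 1·(-2); 5·3 + (-10)·0 + (-2)·(-2); 7·3 + 6·0 + (-8)·(-2)) = (-29, 19, 37)
w2 = Bw1 = ((-9)·(-29) + 0·19 + 1·37; 5·(-29) + (-10)·19 + (-2)·37; 7·(-29) + 6·19 + (-8)·37) = (298, -409, -385)
w3 = Bw2 = (-3067, 6350, 2712)
Requested component of w3: 6350

6350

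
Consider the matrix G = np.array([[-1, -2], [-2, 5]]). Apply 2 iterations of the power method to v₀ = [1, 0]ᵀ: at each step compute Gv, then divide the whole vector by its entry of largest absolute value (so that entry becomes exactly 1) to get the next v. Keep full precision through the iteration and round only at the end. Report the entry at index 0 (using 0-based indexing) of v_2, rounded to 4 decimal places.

Gv0 = (-1.00000, -2.00000); divide by -2.00000 → v1 = (0.50000, 1.00000)
Gv1 = (-2.50000, 4.00000); divide by 4.00000 → v2 = (-0.62500, 1.00000)
Requested entry of v2: 5/-8 = -0.6250

-0.6250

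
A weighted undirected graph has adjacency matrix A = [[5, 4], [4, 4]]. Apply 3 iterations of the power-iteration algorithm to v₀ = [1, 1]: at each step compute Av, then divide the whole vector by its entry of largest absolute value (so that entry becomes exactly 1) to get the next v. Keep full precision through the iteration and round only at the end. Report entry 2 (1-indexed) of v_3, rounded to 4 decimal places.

0.8828

Av0 = (9.00000, 8.00000); divide by 9.00000 → v1 = (1.00000, 0.88889)
Av1 = (8.55556, 7.55556); divide by 8.55556 → v2 = (1.00000, 0.88312)
Av2 = (8.53247, 7.53247); divide by 8.53247 → v3 = (1.00000, 0.88280)
Requested entry of v3: 580/657 = 0.8828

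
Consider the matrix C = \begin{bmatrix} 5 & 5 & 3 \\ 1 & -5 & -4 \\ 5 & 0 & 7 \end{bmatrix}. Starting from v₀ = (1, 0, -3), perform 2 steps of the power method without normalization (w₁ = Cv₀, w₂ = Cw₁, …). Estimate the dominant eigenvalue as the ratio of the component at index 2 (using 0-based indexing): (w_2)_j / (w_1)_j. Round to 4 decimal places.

w1 = Cv₀ = (5·1 + 5·0 + 3·(-3); 1·1 + (-5)·0 + (-4)·(-3); 5·1 + 0·0 + 7·(-3)) = (-4, 13, -16)
w2 = Cw1 = (5·(-4) + 5·13 + 3·(-16); 1·(-4) + (-5)·13 + (-4)·(-16); 5·(-4) + 0·13 + 7·(-16)) = (-3, -5, -132)
Ratio at component: -132 / -16 = 8.2500

λ ≈ 8.2500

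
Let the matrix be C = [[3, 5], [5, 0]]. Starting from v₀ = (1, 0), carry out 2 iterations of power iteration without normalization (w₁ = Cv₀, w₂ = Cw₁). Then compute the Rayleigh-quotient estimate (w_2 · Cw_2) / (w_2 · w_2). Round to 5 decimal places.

w1 = Cv₀ = (3, 5)
w2 = Cw1 = (34, 15)
Cw2 = (177, 170)
w2·Cw2 = 34·177 + 15·170 = 8568; w2·w2 = 34·34 + 15·15 = 1381
λ ≈ 8568/1381 = 6.20420

λ ≈ 6.20420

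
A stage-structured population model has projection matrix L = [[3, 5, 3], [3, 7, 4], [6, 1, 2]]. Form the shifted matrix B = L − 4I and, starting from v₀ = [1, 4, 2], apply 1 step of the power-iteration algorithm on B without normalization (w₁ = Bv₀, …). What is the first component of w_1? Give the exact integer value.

B = L − 4I has rows (-1, 5, 3); (3, 3, 4); (6, 1, -2)
w1 = Bv₀ = ((-1)·1 + 5·4 + 3·2; 3·1 + 3·4 + 4·2; 6·1 + 1·4 + (-2)·2) = (25, 23, 6)
Requested component of w1: 25

25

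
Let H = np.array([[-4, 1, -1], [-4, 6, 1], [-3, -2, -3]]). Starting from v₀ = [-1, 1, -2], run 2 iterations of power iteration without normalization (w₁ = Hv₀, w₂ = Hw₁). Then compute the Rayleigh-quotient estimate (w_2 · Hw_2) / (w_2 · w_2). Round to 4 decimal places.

λ ≈ -2.3113

w1 = Hv₀ = ((-4)·(-1) + 1·1 + (-1)·(-2); (-4)·(-1) + 6·1 + 1·(-2); (-3)·(-1) + (-2)·1 + (-3)·(-2)) = (7, 8, 7)
w2 = Hw1 = ((-4)·7 + 1·8 + (-1)·7; (-4)·7 + 6·8 + 1·7; (-3)·7 + (-2)·8 + (-3)·7) = (-27, 27, -58)
Hw2 = (193, 212, 201)
w2·Hw2 = (-27)·193 + 27·212 + (-58)·201 = -11145; w2·w2 = (-27)·(-27) + 27·27 + (-58)·(-58) = 4822
λ ≈ -11145/4822 = -2.3113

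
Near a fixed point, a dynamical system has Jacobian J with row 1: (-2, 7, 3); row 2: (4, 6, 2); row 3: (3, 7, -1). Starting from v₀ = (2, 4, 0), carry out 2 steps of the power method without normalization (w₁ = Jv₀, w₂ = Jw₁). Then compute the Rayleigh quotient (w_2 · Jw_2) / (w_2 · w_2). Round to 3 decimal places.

w1 = Jv₀ = (24, 32, 34)
w2 = Jw1 = (278, 356, 262)
Jw2 = (2722, 3772, 3064)
w2·Jw2 = 278·2722 + 356·3772 + 262·3064 = 2902316; w2·w2 = 278·278 + 356·356 + 262·262 = 272664
λ ≈ 2902316/272664 = 10.644

λ ≈ 10.644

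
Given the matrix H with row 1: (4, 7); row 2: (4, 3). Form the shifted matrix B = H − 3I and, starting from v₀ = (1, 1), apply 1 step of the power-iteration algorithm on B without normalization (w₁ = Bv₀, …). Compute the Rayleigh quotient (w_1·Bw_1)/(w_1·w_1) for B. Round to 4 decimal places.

μ ≈ 5.2000

B = H − 3I has rows (1, 7); (4, 0)
w1 = Bv₀ = (1·1 + 7·1; 4·1 + 0·1) = (8, 4)
Bw1 = (36, 32)
w1·Bw1 = 416; w1·w1 = 80; μ ≈ 416/80 = 5.2000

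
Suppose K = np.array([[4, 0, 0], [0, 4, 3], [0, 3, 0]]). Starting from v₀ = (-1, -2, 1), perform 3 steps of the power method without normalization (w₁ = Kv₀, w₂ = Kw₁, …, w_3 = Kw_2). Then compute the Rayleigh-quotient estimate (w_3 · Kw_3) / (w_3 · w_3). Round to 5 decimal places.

w1 = Kv₀ = (-4, -5, -6)
w2 = Kw1 = (-16, -38, -15)
w3 = Kw2 = (-64, -197, -114)
Kw3 = (-256, -1130, -591)
w3·Kw3 = (-64)·(-256) + (-197)·(-1130) + (-114)·(-591) = 306368; w3·w3 = (-64)·(-64) + (-197)·(-197) + (-114)·(-114) = 55901
λ ≈ 306368/55901 = 5.48055

λ ≈ 5.48055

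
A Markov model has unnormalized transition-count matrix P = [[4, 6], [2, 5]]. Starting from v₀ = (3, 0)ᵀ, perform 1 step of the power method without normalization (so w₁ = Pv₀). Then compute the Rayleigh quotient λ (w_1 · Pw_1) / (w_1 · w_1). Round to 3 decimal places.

w1 = Pv₀ = (4·3 + 6·0; 2·3 + 5·0) = (12, 6)
Pw1 = (84, 54)
w1·Pw1 = 12·84 + 6·54 = 1332; w1·w1 = 12·12 + 6·6 = 180
λ ≈ 1332/180 = 7.400

λ ≈ 7.400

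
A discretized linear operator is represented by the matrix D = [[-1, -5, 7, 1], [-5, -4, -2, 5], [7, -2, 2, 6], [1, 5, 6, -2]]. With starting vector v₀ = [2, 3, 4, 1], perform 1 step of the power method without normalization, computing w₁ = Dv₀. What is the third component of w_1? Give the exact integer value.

w1 = Dv₀ = ((-1)·2 + (-5)·3 + 7·4 + 1·1; (-5)·2 + (-4)·3 + (-2)·4 + 5·1; 7·2 + (-2)·3 + 2·4 + 6·1; 1·2 + 5·3 + 6·4 + (-2)·1) = (12, -25, 22, 39)
The requested component of w1 is 22.

22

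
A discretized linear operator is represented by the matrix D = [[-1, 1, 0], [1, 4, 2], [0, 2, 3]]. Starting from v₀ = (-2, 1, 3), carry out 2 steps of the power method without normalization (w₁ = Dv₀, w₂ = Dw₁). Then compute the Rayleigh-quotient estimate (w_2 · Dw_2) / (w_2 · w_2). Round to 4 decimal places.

w1 = Dv₀ = ((-1)·(-2) + 1·1 + 0·3; 1·(-2) + 4·1 + 2·3; 0·(-2) + 2·1 + 3·3) = (3, 8, 11)
w2 = Dw1 = ((-1)·3 + 1·8 + 0·11; 1·3 + 4·8 + 2·11; 0·3 + 2·8 + 3·11) = (5, 57, 49)
Dw2 = (52, 331, 261)
w2·Dw2 = 5·52 + 57·331 + 49·261 = 31916; w2·w2 = 5·5 + 57·57 + 49·49 = 5675
λ ≈ 31916/5675 = 5.6240

λ ≈ 5.6240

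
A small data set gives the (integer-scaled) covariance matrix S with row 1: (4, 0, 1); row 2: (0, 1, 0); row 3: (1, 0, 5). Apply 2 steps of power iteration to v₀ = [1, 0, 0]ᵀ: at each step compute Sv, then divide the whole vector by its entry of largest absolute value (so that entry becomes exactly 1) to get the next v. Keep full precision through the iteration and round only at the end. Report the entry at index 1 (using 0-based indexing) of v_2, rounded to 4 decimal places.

Sv0 = (4.00000, 0.00000, 1.00000); divide by 4.00000 → v1 = (1.00000, 0.00000, 0.25000)
Sv1 = (4.25000, 0.00000, 2.25000); divide by 4.25000 → v2 = (1.00000, 0.00000, 0.52941)
Requested entry of v2: 0/17 = 0.0000

0.0000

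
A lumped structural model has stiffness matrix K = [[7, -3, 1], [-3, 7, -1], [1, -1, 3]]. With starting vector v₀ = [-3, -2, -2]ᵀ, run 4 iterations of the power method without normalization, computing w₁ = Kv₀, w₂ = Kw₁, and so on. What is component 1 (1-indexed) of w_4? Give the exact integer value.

w1 = Kv₀ = (7·(-3) + (-3)·(-2) + 1·(-2); (-3)·(-3) + 7·(-2) + (-1)·(-2); 1·(-3) + (-1)·(-2) + 3·(-2)) = (-17, -3, -7)
w2 = Kw1 = (7·(-17) + (-3)·(-3) + 1·(-7); (-3)·(-17) + 7·(-3) + (-1)·(-7); 1·(-17) + (-1)·(-3) + 3·(-7)) = (-117, 37, -35)
w3 = Kw2 = (-965, 645, -259)
w4 = Kw3 = (-8949, 7669, -2387)
The requested component of w4 is -8949.

-8949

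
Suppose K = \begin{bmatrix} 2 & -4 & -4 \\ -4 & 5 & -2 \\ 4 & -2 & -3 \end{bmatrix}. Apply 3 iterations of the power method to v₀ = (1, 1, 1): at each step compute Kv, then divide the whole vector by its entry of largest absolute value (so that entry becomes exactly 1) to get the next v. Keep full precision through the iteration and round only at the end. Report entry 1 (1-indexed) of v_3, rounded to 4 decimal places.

-0.1006

Kv0 = (-6.00000, -1.00000, -1.00000); divide by -6.00000 → v1 = (1.00000, 0.16667, 0.16667)
Kv1 = (0.66667, -3.50000, 3.16667); divide by -3.50000 → v2 = (-0.19048, 1.00000, -0.90476)
Kv2 = (-0.76190, 7.57143, -0.04762); divide by 7.57143 → v3 = (-0.10063, 1.00000, -0.00629)
Requested entry of v3: -16/159 = -0.1006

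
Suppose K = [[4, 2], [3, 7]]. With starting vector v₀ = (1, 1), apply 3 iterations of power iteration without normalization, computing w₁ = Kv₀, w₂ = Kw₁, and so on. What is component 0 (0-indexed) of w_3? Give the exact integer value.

w1 = Kv₀ = (6, 10)
w2 = Kw1 = (44, 88)
w3 = Kw2 = (352, 748)
The requested component of w3 is 352.

352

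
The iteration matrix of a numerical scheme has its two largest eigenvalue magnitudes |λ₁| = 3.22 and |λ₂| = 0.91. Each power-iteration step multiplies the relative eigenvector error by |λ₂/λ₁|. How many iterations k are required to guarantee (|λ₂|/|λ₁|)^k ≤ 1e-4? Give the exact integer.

8

|λ₂/λ₁| = 0.91/3.22 = 0.28261
Need k ≥ ln(1e-4) / ln(0.28261) = -9.2103 / -1.2637 ≈ 7.288
Smallest integer k satisfying the bound: 8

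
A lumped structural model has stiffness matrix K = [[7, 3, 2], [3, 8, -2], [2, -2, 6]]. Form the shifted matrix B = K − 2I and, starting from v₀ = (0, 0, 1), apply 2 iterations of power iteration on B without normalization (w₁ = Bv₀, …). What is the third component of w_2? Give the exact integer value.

B = K − 2I has rows (5, 3, 2); (3, 6, -2); (2, -2, 4)
w1 = Bv₀ = (5·0 + 3·0 + 2·1; 3·0 + 6·0 + (-2)·1; 2·0 + (-2)·0 + 4·1) = (2, -2, 4)
w2 = Bw1 = (5·2 + 3·(-2) + 2·4; 3·2 + 6·(-2) + (-2)·4; 2·2 + (-2)·(-2) + 4·4) = (12, -14, 24)
Requested component of w2: 24

24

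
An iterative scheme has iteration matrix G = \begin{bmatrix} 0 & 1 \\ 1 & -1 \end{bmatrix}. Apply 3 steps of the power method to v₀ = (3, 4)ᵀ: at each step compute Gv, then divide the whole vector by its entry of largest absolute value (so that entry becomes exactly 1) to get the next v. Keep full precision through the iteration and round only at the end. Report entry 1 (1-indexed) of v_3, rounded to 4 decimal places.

-0.8333

Gv0 = (4.00000, -1.00000); divide by 4.00000 → v1 = (1.00000, -0.25000)
Gv1 = (-0.25000, 1.25000); divide by 1.25000 → v2 = (-0.20000, 1.00000)
Gv2 = (1.00000, -1.20000); divide by -1.20000 → v3 = (-0.83333, 1.00000)
Requested entry of v3: 5/-6 = -0.8333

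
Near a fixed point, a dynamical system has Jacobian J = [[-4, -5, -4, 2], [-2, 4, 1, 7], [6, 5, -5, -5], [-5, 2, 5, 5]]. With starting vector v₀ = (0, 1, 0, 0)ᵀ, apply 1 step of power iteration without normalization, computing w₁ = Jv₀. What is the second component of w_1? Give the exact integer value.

4

w1 = Jv₀ = ((-4)·0 + (-5)·1 + (-4)·0 + 2·0; (-2)·0 + 4·1 + 1·0 + 7·0; 6·0 + 5·1 + (-5)·0 + (-5)·0; (-5)·0 + 2·1 + 5·0 + 5·0) = (-5, 4, 5, 2)
The requested component of w1 is 4.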